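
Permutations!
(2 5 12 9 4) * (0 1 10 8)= [1, 10, 5, 3, 2, 12, 6, 7, 0, 4, 8, 11, 9]= (0 1 10 8)(2 5 12 9 4)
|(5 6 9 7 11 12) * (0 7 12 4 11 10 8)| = 4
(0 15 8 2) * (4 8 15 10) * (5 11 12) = (15)(0 10 4 8 2)(5 11 12) = [10, 1, 0, 3, 8, 11, 6, 7, 2, 9, 4, 12, 5, 13, 14, 15]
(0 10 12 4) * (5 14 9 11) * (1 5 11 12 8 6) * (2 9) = (0 10 8 6 1 5 14 2 9 12 4) = [10, 5, 9, 3, 0, 14, 1, 7, 6, 12, 8, 11, 4, 13, 2]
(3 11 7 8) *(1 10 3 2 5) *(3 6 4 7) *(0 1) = (0 1 10 6 4 7 8 2 5)(3 11) = [1, 10, 5, 11, 7, 0, 4, 8, 2, 9, 6, 3]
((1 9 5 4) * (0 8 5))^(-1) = (0 9 1 4 5 8) = [9, 4, 2, 3, 5, 8, 6, 7, 0, 1]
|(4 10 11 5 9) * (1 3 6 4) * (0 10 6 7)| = |(0 10 11 5 9 1 3 7)(4 6)| = 8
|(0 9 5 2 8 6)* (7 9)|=7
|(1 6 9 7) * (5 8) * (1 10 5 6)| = 6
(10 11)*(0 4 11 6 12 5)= (0 4 11 10 6 12 5)= [4, 1, 2, 3, 11, 0, 12, 7, 8, 9, 6, 10, 5]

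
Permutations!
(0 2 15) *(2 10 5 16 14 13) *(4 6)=(0 10 5 16 14 13 2 15)(4 6)=[10, 1, 15, 3, 6, 16, 4, 7, 8, 9, 5, 11, 12, 2, 13, 0, 14]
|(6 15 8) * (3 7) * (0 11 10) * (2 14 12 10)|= |(0 11 2 14 12 10)(3 7)(6 15 8)|= 6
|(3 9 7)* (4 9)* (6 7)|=|(3 4 9 6 7)|=5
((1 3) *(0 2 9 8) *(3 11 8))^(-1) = [8, 3, 0, 9, 4, 5, 6, 7, 11, 2, 10, 1] = (0 8 11 1 3 9 2)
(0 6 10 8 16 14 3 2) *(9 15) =(0 6 10 8 16 14 3 2)(9 15) =[6, 1, 0, 2, 4, 5, 10, 7, 16, 15, 8, 11, 12, 13, 3, 9, 14]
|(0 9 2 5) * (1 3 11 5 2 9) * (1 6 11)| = 4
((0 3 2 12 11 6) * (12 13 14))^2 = (0 2 14 11)(3 13 12 6) = [2, 1, 14, 13, 4, 5, 3, 7, 8, 9, 10, 0, 6, 12, 11]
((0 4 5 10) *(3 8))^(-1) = (0 10 5 4)(3 8) = [10, 1, 2, 8, 0, 4, 6, 7, 3, 9, 5]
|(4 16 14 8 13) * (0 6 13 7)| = 8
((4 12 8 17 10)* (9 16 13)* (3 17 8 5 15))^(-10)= (3 12 17 5 10 15 4)(9 13 16)= [0, 1, 2, 12, 3, 10, 6, 7, 8, 13, 15, 11, 17, 16, 14, 4, 9, 5]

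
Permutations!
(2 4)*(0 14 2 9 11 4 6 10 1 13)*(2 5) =(0 14 5 2 6 10 1 13)(4 9 11) =[14, 13, 6, 3, 9, 2, 10, 7, 8, 11, 1, 4, 12, 0, 5]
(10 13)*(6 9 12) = [0, 1, 2, 3, 4, 5, 9, 7, 8, 12, 13, 11, 6, 10] = (6 9 12)(10 13)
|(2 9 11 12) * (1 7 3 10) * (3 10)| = 12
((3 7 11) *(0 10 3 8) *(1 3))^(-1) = (0 8 11 7 3 1 10) = [8, 10, 2, 1, 4, 5, 6, 3, 11, 9, 0, 7]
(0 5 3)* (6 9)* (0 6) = [5, 1, 2, 6, 4, 3, 9, 7, 8, 0] = (0 5 3 6 9)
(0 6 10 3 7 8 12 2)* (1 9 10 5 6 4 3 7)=(0 4 3 1 9 10 7 8 12 2)(5 6)=[4, 9, 0, 1, 3, 6, 5, 8, 12, 10, 7, 11, 2]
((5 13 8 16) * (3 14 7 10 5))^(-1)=[0, 1, 2, 16, 4, 10, 6, 14, 13, 9, 7, 11, 12, 5, 3, 15, 8]=(3 16 8 13 5 10 7 14)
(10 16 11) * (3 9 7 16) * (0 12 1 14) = (0 12 1 14)(3 9 7 16 11 10) = [12, 14, 2, 9, 4, 5, 6, 16, 8, 7, 3, 10, 1, 13, 0, 15, 11]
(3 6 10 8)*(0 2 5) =(0 2 5)(3 6 10 8) =[2, 1, 5, 6, 4, 0, 10, 7, 3, 9, 8]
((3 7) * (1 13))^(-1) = (1 13)(3 7) = [0, 13, 2, 7, 4, 5, 6, 3, 8, 9, 10, 11, 12, 1]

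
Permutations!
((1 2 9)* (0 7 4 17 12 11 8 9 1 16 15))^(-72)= (0 16 8 12 4)(7 15 9 11 17)= [16, 1, 2, 3, 0, 5, 6, 15, 12, 11, 10, 17, 4, 13, 14, 9, 8, 7]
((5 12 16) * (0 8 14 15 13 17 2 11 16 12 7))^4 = (0 13 16 8 17 5 14 2 7 15 11) = [13, 1, 7, 3, 4, 14, 6, 15, 17, 9, 10, 0, 12, 16, 2, 11, 8, 5]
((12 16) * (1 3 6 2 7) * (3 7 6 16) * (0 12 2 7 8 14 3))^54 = (1 6 16 14)(2 3 8 7) = [0, 6, 3, 8, 4, 5, 16, 2, 7, 9, 10, 11, 12, 13, 1, 15, 14]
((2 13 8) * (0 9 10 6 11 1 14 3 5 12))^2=[10, 3, 8, 12, 4, 0, 1, 7, 13, 6, 11, 14, 9, 2, 5]=(0 10 11 14 5)(1 3 12 9 6)(2 8 13)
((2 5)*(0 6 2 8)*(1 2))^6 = (8) = [0, 1, 2, 3, 4, 5, 6, 7, 8]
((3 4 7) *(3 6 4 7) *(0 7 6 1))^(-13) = (0 1 7)(3 4 6) = [1, 7, 2, 4, 6, 5, 3, 0]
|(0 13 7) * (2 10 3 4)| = 12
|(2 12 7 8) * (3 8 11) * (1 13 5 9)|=12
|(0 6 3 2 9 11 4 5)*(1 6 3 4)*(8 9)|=|(0 3 2 8 9 11 1 6 4 5)|=10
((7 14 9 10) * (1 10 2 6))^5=[0, 2, 14, 3, 4, 5, 9, 1, 8, 7, 6, 11, 12, 13, 10]=(1 2 14 10 6 9 7)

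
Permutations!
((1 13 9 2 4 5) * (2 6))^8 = (1 13 9 6 2 4 5) = [0, 13, 4, 3, 5, 1, 2, 7, 8, 6, 10, 11, 12, 9]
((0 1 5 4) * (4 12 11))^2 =(0 5 11)(1 12 4) =[5, 12, 2, 3, 1, 11, 6, 7, 8, 9, 10, 0, 4]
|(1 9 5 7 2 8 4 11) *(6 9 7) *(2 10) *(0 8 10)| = |(0 8 4 11 1 7)(2 10)(5 6 9)| = 6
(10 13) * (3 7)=[0, 1, 2, 7, 4, 5, 6, 3, 8, 9, 13, 11, 12, 10]=(3 7)(10 13)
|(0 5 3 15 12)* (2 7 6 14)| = 20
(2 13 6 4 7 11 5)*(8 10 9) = (2 13 6 4 7 11 5)(8 10 9) = [0, 1, 13, 3, 7, 2, 4, 11, 10, 8, 9, 5, 12, 6]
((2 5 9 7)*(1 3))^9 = (1 3)(2 5 9 7) = [0, 3, 5, 1, 4, 9, 6, 2, 8, 7]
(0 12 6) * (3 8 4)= (0 12 6)(3 8 4)= [12, 1, 2, 8, 3, 5, 0, 7, 4, 9, 10, 11, 6]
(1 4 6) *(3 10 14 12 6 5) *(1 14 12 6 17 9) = [0, 4, 2, 10, 5, 3, 14, 7, 8, 1, 12, 11, 17, 13, 6, 15, 16, 9] = (1 4 5 3 10 12 17 9)(6 14)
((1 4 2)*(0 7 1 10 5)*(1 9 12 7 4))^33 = (12)(0 10 4 5 2) = [10, 1, 0, 3, 5, 2, 6, 7, 8, 9, 4, 11, 12]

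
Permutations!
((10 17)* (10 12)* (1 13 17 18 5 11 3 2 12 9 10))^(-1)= (1 12 2 3 11 5 18 10 9 17 13)= [0, 12, 3, 11, 4, 18, 6, 7, 8, 17, 9, 5, 2, 1, 14, 15, 16, 13, 10]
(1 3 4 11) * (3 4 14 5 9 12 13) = (1 4 11)(3 14 5 9 12 13) = [0, 4, 2, 14, 11, 9, 6, 7, 8, 12, 10, 1, 13, 3, 5]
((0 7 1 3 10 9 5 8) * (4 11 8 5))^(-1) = (0 8 11 4 9 10 3 1 7) = [8, 7, 2, 1, 9, 5, 6, 0, 11, 10, 3, 4]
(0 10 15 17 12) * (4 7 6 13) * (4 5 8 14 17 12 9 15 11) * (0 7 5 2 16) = (0 10 11 4 5 8 14 17 9 15 12 7 6 13 2 16) = [10, 1, 16, 3, 5, 8, 13, 6, 14, 15, 11, 4, 7, 2, 17, 12, 0, 9]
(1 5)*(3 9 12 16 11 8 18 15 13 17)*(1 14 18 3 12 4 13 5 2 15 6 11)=(1 2 15 5 14 18 6 11 8 3 9 4 13 17 12 16)=[0, 2, 15, 9, 13, 14, 11, 7, 3, 4, 10, 8, 16, 17, 18, 5, 1, 12, 6]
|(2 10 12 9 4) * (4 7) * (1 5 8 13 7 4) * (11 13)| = |(1 5 8 11 13 7)(2 10 12 9 4)| = 30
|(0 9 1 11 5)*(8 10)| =10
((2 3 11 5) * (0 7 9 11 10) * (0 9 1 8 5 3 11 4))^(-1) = [4, 7, 5, 11, 9, 8, 6, 0, 1, 10, 3, 2] = (0 4 9 10 3 11 2 5 8 1 7)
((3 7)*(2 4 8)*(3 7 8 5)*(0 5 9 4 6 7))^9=(0 3 2 7 5 8 6)(4 9)=[3, 1, 7, 2, 9, 8, 0, 5, 6, 4]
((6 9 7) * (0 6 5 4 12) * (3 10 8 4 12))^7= (0 6 9 7 5 12)(3 4 8 10)= [6, 1, 2, 4, 8, 12, 9, 5, 10, 7, 3, 11, 0]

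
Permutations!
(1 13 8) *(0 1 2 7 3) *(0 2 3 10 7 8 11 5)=(0 1 13 11 5)(2 8 3)(7 10)=[1, 13, 8, 2, 4, 0, 6, 10, 3, 9, 7, 5, 12, 11]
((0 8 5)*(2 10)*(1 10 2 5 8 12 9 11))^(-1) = (0 5 10 1 11 9 12) = [5, 11, 2, 3, 4, 10, 6, 7, 8, 12, 1, 9, 0]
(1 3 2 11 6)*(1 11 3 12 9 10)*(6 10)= (1 12 9 6 11 10)(2 3)= [0, 12, 3, 2, 4, 5, 11, 7, 8, 6, 1, 10, 9]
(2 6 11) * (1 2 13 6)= [0, 2, 1, 3, 4, 5, 11, 7, 8, 9, 10, 13, 12, 6]= (1 2)(6 11 13)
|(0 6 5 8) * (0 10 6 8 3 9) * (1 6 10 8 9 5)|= |(10)(0 9)(1 6)(3 5)|= 2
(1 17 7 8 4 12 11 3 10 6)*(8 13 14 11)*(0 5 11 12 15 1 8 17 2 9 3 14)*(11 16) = (0 5 16 11 14 12 17 7 13)(1 2 9 3 10 6 8 4 15) = [5, 2, 9, 10, 15, 16, 8, 13, 4, 3, 6, 14, 17, 0, 12, 1, 11, 7]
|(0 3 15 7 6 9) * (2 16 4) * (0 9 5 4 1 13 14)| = |(0 3 15 7 6 5 4 2 16 1 13 14)| = 12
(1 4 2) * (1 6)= (1 4 2 6)= [0, 4, 6, 3, 2, 5, 1]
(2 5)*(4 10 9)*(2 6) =[0, 1, 5, 3, 10, 6, 2, 7, 8, 4, 9] =(2 5 6)(4 10 9)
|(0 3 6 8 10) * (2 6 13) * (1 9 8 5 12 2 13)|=12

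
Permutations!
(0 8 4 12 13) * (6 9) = (0 8 4 12 13)(6 9) = [8, 1, 2, 3, 12, 5, 9, 7, 4, 6, 10, 11, 13, 0]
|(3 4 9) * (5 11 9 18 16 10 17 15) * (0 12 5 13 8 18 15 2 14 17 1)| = 42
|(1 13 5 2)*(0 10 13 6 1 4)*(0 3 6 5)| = 6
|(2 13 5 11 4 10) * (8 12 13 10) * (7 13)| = |(2 10)(4 8 12 7 13 5 11)| = 14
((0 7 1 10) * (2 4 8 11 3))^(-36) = (2 3 11 8 4) = [0, 1, 3, 11, 2, 5, 6, 7, 4, 9, 10, 8]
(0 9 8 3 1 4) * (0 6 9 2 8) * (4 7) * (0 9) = (9)(0 2 8 3 1 7 4 6) = [2, 7, 8, 1, 6, 5, 0, 4, 3, 9]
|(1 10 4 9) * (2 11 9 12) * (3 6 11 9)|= |(1 10 4 12 2 9)(3 6 11)|= 6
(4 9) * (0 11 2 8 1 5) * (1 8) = [11, 5, 1, 3, 9, 0, 6, 7, 8, 4, 10, 2] = (0 11 2 1 5)(4 9)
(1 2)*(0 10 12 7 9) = [10, 2, 1, 3, 4, 5, 6, 9, 8, 0, 12, 11, 7] = (0 10 12 7 9)(1 2)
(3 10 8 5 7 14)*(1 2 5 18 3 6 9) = [0, 2, 5, 10, 4, 7, 9, 14, 18, 1, 8, 11, 12, 13, 6, 15, 16, 17, 3] = (1 2 5 7 14 6 9)(3 10 8 18)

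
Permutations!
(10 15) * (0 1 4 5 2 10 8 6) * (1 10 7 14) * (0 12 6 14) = (0 10 15 8 14 1 4 5 2 7)(6 12) = [10, 4, 7, 3, 5, 2, 12, 0, 14, 9, 15, 11, 6, 13, 1, 8]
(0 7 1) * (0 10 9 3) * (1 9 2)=(0 7 9 3)(1 10 2)=[7, 10, 1, 0, 4, 5, 6, 9, 8, 3, 2]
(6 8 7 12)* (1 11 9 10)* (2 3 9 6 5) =[0, 11, 3, 9, 4, 2, 8, 12, 7, 10, 1, 6, 5] =(1 11 6 8 7 12 5 2 3 9 10)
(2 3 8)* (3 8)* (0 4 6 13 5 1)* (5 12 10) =(0 4 6 13 12 10 5 1)(2 8) =[4, 0, 8, 3, 6, 1, 13, 7, 2, 9, 5, 11, 10, 12]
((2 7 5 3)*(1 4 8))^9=(8)(2 7 5 3)=[0, 1, 7, 2, 4, 3, 6, 5, 8]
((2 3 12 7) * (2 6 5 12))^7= (2 3)(5 6 7 12)= [0, 1, 3, 2, 4, 6, 7, 12, 8, 9, 10, 11, 5]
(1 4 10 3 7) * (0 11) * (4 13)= (0 11)(1 13 4 10 3 7)= [11, 13, 2, 7, 10, 5, 6, 1, 8, 9, 3, 0, 12, 4]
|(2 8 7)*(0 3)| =|(0 3)(2 8 7)| =6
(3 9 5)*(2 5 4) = (2 5 3 9 4) = [0, 1, 5, 9, 2, 3, 6, 7, 8, 4]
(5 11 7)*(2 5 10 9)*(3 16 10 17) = (2 5 11 7 17 3 16 10 9) = [0, 1, 5, 16, 4, 11, 6, 17, 8, 2, 9, 7, 12, 13, 14, 15, 10, 3]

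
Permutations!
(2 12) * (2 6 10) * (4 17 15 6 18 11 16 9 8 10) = (2 12 18 11 16 9 8 10)(4 17 15 6) = [0, 1, 12, 3, 17, 5, 4, 7, 10, 8, 2, 16, 18, 13, 14, 6, 9, 15, 11]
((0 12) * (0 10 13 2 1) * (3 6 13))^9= (0 12 10 3 6 13 2 1)= [12, 0, 1, 6, 4, 5, 13, 7, 8, 9, 3, 11, 10, 2]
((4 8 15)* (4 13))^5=(4 8 15 13)=[0, 1, 2, 3, 8, 5, 6, 7, 15, 9, 10, 11, 12, 4, 14, 13]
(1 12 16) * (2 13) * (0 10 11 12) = (0 10 11 12 16 1)(2 13) = [10, 0, 13, 3, 4, 5, 6, 7, 8, 9, 11, 12, 16, 2, 14, 15, 1]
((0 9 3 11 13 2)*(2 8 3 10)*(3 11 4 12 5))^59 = (0 2 10 9)(3 5 12 4)(8 13 11) = [2, 1, 10, 5, 3, 12, 6, 7, 13, 0, 9, 8, 4, 11]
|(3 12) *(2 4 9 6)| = |(2 4 9 6)(3 12)| = 4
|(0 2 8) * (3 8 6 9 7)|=|(0 2 6 9 7 3 8)|=7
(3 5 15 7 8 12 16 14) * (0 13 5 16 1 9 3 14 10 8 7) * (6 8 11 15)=(0 13 5 6 8 12 1 9 3 16 10 11 15)=[13, 9, 2, 16, 4, 6, 8, 7, 12, 3, 11, 15, 1, 5, 14, 0, 10]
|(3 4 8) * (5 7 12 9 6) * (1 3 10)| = |(1 3 4 8 10)(5 7 12 9 6)| = 5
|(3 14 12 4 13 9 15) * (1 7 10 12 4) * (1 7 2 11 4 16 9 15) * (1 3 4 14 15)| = 30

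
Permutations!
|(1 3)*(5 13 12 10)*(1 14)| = 12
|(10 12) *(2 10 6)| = |(2 10 12 6)| = 4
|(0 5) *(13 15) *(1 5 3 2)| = |(0 3 2 1 5)(13 15)| = 10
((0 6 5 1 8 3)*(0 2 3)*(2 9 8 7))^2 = (0 5 7 3 8 6 1 2 9) = [5, 2, 9, 8, 4, 7, 1, 3, 6, 0]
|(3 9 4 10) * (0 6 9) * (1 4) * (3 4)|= |(0 6 9 1 3)(4 10)|= 10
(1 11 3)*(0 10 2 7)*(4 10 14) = (0 14 4 10 2 7)(1 11 3) = [14, 11, 7, 1, 10, 5, 6, 0, 8, 9, 2, 3, 12, 13, 4]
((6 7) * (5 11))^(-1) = (5 11)(6 7) = [0, 1, 2, 3, 4, 11, 7, 6, 8, 9, 10, 5]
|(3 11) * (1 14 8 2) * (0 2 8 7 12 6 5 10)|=|(0 2 1 14 7 12 6 5 10)(3 11)|=18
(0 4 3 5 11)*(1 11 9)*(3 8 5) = (0 4 8 5 9 1 11) = [4, 11, 2, 3, 8, 9, 6, 7, 5, 1, 10, 0]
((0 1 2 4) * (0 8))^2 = (0 2 8 1 4) = [2, 4, 8, 3, 0, 5, 6, 7, 1]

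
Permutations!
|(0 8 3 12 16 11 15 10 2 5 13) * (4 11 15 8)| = |(0 4 11 8 3 12 16 15 10 2 5 13)| = 12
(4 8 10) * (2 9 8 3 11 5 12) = (2 9 8 10 4 3 11 5 12) = [0, 1, 9, 11, 3, 12, 6, 7, 10, 8, 4, 5, 2]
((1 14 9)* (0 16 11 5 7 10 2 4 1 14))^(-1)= (0 1 4 2 10 7 5 11 16)(9 14)= [1, 4, 10, 3, 2, 11, 6, 5, 8, 14, 7, 16, 12, 13, 9, 15, 0]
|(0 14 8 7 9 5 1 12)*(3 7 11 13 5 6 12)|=12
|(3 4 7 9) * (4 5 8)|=6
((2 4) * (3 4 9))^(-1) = [0, 1, 4, 9, 3, 5, 6, 7, 8, 2] = (2 4 3 9)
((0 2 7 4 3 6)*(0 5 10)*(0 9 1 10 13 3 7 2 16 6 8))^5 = [3, 9, 2, 5, 7, 16, 0, 4, 13, 10, 1, 11, 12, 6, 14, 15, 8] = (0 3 5 16 8 13 6)(1 9 10)(4 7)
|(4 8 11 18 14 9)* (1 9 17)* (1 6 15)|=10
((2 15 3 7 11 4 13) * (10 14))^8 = (2 15 3 7 11 4 13) = [0, 1, 15, 7, 13, 5, 6, 11, 8, 9, 10, 4, 12, 2, 14, 3]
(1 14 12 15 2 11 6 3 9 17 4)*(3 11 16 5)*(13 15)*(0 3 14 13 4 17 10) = (17)(0 3 9 10)(1 13 15 2 16 5 14 12 4)(6 11) = [3, 13, 16, 9, 1, 14, 11, 7, 8, 10, 0, 6, 4, 15, 12, 2, 5, 17]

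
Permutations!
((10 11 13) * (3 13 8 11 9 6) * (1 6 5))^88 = (1 10 6 9 3 5 13) = [0, 10, 2, 5, 4, 13, 9, 7, 8, 3, 6, 11, 12, 1]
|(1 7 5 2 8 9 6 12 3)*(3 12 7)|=6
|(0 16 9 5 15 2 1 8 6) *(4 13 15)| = |(0 16 9 5 4 13 15 2 1 8 6)| = 11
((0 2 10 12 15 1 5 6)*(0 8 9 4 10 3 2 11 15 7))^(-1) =(0 7 12 10 4 9 8 6 5 1 15 11)(2 3) =[7, 15, 3, 2, 9, 1, 5, 12, 6, 8, 4, 0, 10, 13, 14, 11]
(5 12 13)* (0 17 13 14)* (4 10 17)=(0 4 10 17 13 5 12 14)=[4, 1, 2, 3, 10, 12, 6, 7, 8, 9, 17, 11, 14, 5, 0, 15, 16, 13]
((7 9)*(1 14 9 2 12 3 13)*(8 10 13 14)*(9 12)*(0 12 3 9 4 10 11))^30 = (14)(0 1 4 9 11 13 2 12 8 10 7) = [1, 4, 12, 3, 9, 5, 6, 0, 10, 11, 7, 13, 8, 2, 14]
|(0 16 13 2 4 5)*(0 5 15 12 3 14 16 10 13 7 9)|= |(0 10 13 2 4 15 12 3 14 16 7 9)|= 12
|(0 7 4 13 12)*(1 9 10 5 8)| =5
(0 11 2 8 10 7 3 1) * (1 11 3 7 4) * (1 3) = (0 1)(2 8 10 4 3 11) = [1, 0, 8, 11, 3, 5, 6, 7, 10, 9, 4, 2]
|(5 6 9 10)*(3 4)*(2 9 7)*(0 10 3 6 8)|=12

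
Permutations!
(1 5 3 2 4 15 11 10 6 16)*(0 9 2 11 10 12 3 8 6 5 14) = [9, 14, 4, 11, 15, 8, 16, 7, 6, 2, 5, 12, 3, 13, 0, 10, 1] = (0 9 2 4 15 10 5 8 6 16 1 14)(3 11 12)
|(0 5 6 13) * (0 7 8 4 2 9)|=|(0 5 6 13 7 8 4 2 9)|=9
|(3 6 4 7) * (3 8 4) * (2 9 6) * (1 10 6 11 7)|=|(1 10 6 3 2 9 11 7 8 4)|=10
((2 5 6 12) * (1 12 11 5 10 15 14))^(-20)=(1 15 2)(5 6 11)(10 12 14)=[0, 15, 1, 3, 4, 6, 11, 7, 8, 9, 12, 5, 14, 13, 10, 2]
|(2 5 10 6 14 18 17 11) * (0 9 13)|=|(0 9 13)(2 5 10 6 14 18 17 11)|=24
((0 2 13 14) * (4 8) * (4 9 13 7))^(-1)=(0 14 13 9 8 4 7 2)=[14, 1, 0, 3, 7, 5, 6, 2, 4, 8, 10, 11, 12, 9, 13]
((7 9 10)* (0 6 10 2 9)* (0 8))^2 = [10, 1, 2, 3, 4, 5, 7, 0, 6, 9, 8] = (0 10 8 6 7)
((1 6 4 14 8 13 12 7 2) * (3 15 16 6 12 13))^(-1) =(1 2 7 12)(3 8 14 4 6 16 15) =[0, 2, 7, 8, 6, 5, 16, 12, 14, 9, 10, 11, 1, 13, 4, 3, 15]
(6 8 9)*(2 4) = (2 4)(6 8 9) = [0, 1, 4, 3, 2, 5, 8, 7, 9, 6]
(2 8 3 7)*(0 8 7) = (0 8 3)(2 7) = [8, 1, 7, 0, 4, 5, 6, 2, 3]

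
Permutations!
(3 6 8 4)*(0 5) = [5, 1, 2, 6, 3, 0, 8, 7, 4] = (0 5)(3 6 8 4)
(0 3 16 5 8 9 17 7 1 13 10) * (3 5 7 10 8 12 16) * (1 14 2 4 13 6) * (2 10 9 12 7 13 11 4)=[5, 6, 2, 3, 11, 7, 1, 14, 12, 17, 0, 4, 16, 8, 10, 15, 13, 9]=(0 5 7 14 10)(1 6)(4 11)(8 12 16 13)(9 17)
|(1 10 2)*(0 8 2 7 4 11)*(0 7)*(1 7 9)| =|(0 8 2 7 4 11 9 1 10)| =9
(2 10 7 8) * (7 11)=(2 10 11 7 8)=[0, 1, 10, 3, 4, 5, 6, 8, 2, 9, 11, 7]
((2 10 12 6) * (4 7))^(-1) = (2 6 12 10)(4 7) = [0, 1, 6, 3, 7, 5, 12, 4, 8, 9, 2, 11, 10]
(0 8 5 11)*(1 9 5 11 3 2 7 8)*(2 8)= (0 1 9 5 3 8 11)(2 7)= [1, 9, 7, 8, 4, 3, 6, 2, 11, 5, 10, 0]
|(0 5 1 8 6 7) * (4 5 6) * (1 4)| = 6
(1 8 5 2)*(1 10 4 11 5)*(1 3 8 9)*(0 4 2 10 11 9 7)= (0 4 9 1 7)(2 11 5 10)(3 8)= [4, 7, 11, 8, 9, 10, 6, 0, 3, 1, 2, 5]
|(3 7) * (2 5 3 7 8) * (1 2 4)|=|(1 2 5 3 8 4)|=6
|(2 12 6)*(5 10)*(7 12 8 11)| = 6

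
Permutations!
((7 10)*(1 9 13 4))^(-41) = (1 4 13 9)(7 10) = [0, 4, 2, 3, 13, 5, 6, 10, 8, 1, 7, 11, 12, 9]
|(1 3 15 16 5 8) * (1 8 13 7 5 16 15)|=|(16)(1 3)(5 13 7)|=6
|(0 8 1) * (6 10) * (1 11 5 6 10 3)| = |(0 8 11 5 6 3 1)| = 7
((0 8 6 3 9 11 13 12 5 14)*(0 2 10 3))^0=(14)=[0, 1, 2, 3, 4, 5, 6, 7, 8, 9, 10, 11, 12, 13, 14]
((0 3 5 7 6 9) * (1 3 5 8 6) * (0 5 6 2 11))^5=(0 1)(2 5)(3 6)(7 11)(8 9)=[1, 0, 5, 6, 4, 2, 3, 11, 9, 8, 10, 7]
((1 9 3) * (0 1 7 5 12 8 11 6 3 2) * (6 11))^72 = [0, 1, 2, 3, 4, 5, 6, 7, 8, 9, 10, 11, 12] = (12)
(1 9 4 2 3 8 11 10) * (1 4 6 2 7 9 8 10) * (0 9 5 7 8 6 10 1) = (0 9 10 4 8 11)(1 6 2 3)(5 7) = [9, 6, 3, 1, 8, 7, 2, 5, 11, 10, 4, 0]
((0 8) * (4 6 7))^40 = [0, 1, 2, 3, 6, 5, 7, 4, 8] = (8)(4 6 7)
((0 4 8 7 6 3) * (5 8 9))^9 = (0 4 9 5 8 7 6 3) = [4, 1, 2, 0, 9, 8, 3, 6, 7, 5]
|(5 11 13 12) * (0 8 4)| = |(0 8 4)(5 11 13 12)| = 12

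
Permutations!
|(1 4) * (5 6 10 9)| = |(1 4)(5 6 10 9)| = 4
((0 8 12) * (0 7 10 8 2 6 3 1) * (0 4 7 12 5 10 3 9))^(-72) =[0, 1, 2, 3, 4, 5, 6, 7, 8, 9, 10, 11, 12] =(12)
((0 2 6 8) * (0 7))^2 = (0 6 7 2 8) = [6, 1, 8, 3, 4, 5, 7, 2, 0]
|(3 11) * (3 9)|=|(3 11 9)|=3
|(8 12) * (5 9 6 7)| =4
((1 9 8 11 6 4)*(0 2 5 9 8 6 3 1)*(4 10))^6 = [4, 11, 0, 8, 10, 2, 9, 7, 3, 5, 6, 1] = (0 4 10 6 9 5 2)(1 11)(3 8)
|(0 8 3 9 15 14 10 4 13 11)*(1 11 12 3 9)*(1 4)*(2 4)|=|(0 8 9 15 14 10 1 11)(2 4 13 12 3)|=40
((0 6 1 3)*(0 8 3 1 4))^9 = [0, 1, 2, 8, 4, 5, 6, 7, 3] = (3 8)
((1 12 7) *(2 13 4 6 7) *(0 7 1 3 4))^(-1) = (0 13 2 12 1 6 4 3 7) = [13, 6, 12, 7, 3, 5, 4, 0, 8, 9, 10, 11, 1, 2]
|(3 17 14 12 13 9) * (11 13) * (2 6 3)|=9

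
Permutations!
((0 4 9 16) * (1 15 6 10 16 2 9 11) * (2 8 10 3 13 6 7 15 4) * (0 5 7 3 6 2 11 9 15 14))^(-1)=(0 14 7 5 16 10 8 9 4 1 11)(2 13 3 15)=[14, 11, 13, 15, 1, 16, 6, 5, 9, 4, 8, 0, 12, 3, 7, 2, 10]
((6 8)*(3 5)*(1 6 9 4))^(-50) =(9) =[0, 1, 2, 3, 4, 5, 6, 7, 8, 9]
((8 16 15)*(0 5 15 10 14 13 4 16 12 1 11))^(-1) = (0 11 1 12 8 15 5)(4 13 14 10 16) = [11, 12, 2, 3, 13, 0, 6, 7, 15, 9, 16, 1, 8, 14, 10, 5, 4]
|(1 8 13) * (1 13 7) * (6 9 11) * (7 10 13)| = 15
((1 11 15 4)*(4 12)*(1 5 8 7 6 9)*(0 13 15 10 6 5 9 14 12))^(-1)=(0 15 13)(1 9 4 12 14 6 10 11)(5 7 8)=[15, 9, 2, 3, 12, 7, 10, 8, 5, 4, 11, 1, 14, 0, 6, 13]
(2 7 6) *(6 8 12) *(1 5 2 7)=[0, 5, 1, 3, 4, 2, 7, 8, 12, 9, 10, 11, 6]=(1 5 2)(6 7 8 12)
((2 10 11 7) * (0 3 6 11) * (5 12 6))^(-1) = (0 10 2 7 11 6 12 5 3) = [10, 1, 7, 0, 4, 3, 12, 11, 8, 9, 2, 6, 5]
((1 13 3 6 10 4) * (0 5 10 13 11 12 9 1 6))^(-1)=(0 3 13 6 4 10 5)(1 9 12 11)=[3, 9, 2, 13, 10, 0, 4, 7, 8, 12, 5, 1, 11, 6]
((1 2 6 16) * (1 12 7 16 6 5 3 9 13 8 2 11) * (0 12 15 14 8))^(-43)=[14, 11, 0, 7, 4, 12, 6, 2, 13, 16, 10, 1, 8, 15, 9, 3, 5]=(0 14 9 16 5 12 8 13 15 3 7 2)(1 11)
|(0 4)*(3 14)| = 2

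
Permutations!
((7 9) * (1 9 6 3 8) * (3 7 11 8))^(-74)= (1 11)(8 9)= [0, 11, 2, 3, 4, 5, 6, 7, 9, 8, 10, 1]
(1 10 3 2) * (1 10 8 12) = [0, 8, 10, 2, 4, 5, 6, 7, 12, 9, 3, 11, 1] = (1 8 12)(2 10 3)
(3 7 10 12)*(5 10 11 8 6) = (3 7 11 8 6 5 10 12) = [0, 1, 2, 7, 4, 10, 5, 11, 6, 9, 12, 8, 3]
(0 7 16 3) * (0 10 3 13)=(0 7 16 13)(3 10)=[7, 1, 2, 10, 4, 5, 6, 16, 8, 9, 3, 11, 12, 0, 14, 15, 13]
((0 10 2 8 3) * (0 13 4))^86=(0 2 3 4 10 8 13)=[2, 1, 3, 4, 10, 5, 6, 7, 13, 9, 8, 11, 12, 0]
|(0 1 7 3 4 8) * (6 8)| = |(0 1 7 3 4 6 8)| = 7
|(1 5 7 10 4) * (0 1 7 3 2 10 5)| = |(0 1)(2 10 4 7 5 3)| = 6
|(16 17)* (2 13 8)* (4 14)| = |(2 13 8)(4 14)(16 17)| = 6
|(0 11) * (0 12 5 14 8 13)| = |(0 11 12 5 14 8 13)| = 7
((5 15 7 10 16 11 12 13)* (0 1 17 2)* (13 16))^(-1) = (0 2 17 1)(5 13 10 7 15)(11 16 12) = [2, 0, 17, 3, 4, 13, 6, 15, 8, 9, 7, 16, 11, 10, 14, 5, 12, 1]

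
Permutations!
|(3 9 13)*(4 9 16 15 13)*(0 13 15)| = 4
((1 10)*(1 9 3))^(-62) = [0, 9, 2, 10, 4, 5, 6, 7, 8, 1, 3] = (1 9)(3 10)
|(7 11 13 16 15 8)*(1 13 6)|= |(1 13 16 15 8 7 11 6)|= 8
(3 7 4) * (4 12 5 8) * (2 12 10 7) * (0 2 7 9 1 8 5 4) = (0 2 12 4 3 7 10 9 1 8) = [2, 8, 12, 7, 3, 5, 6, 10, 0, 1, 9, 11, 4]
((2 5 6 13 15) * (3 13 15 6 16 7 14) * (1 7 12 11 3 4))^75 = (1 4 14 7)(2 12 13)(3 15 16)(5 11 6) = [0, 4, 12, 15, 14, 11, 5, 1, 8, 9, 10, 6, 13, 2, 7, 16, 3]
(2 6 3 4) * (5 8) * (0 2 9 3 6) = (0 2)(3 4 9)(5 8) = [2, 1, 0, 4, 9, 8, 6, 7, 5, 3]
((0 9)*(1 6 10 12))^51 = (0 9)(1 12 10 6) = [9, 12, 2, 3, 4, 5, 1, 7, 8, 0, 6, 11, 10]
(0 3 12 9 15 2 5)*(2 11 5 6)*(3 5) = (0 5)(2 6)(3 12 9 15 11) = [5, 1, 6, 12, 4, 0, 2, 7, 8, 15, 10, 3, 9, 13, 14, 11]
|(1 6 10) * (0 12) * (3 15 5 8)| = 12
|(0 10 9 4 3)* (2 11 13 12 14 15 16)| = 35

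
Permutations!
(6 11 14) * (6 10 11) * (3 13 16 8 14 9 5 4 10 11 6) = (3 13 16 8 14 11 9 5 4 10 6) = [0, 1, 2, 13, 10, 4, 3, 7, 14, 5, 6, 9, 12, 16, 11, 15, 8]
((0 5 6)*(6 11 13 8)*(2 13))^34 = [6, 1, 11, 3, 4, 0, 8, 7, 13, 9, 10, 5, 12, 2] = (0 6 8 13 2 11 5)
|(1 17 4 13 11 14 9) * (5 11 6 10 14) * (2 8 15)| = 24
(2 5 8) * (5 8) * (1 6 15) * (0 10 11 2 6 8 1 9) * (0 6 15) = (0 10 11 2 1 8 15 9 6) = [10, 8, 1, 3, 4, 5, 0, 7, 15, 6, 11, 2, 12, 13, 14, 9]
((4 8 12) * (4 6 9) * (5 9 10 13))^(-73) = (4 9 5 13 10 6 12 8) = [0, 1, 2, 3, 9, 13, 12, 7, 4, 5, 6, 11, 8, 10]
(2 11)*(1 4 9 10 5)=[0, 4, 11, 3, 9, 1, 6, 7, 8, 10, 5, 2]=(1 4 9 10 5)(2 11)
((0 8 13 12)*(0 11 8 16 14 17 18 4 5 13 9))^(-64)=(0 12 18)(4 16 11)(5 14 8)(9 13 17)=[12, 1, 2, 3, 16, 14, 6, 7, 5, 13, 10, 4, 18, 17, 8, 15, 11, 9, 0]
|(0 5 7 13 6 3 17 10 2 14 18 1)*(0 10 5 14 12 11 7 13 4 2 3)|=|(0 14 18 1 10 3 17 5 13 6)(2 12 11 7 4)|=10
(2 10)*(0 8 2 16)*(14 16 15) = [8, 1, 10, 3, 4, 5, 6, 7, 2, 9, 15, 11, 12, 13, 16, 14, 0] = (0 8 2 10 15 14 16)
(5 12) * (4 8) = (4 8)(5 12) = [0, 1, 2, 3, 8, 12, 6, 7, 4, 9, 10, 11, 5]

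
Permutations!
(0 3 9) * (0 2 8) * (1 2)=(0 3 9 1 2 8)=[3, 2, 8, 9, 4, 5, 6, 7, 0, 1]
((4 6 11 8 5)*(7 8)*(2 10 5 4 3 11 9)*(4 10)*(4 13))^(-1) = (2 9 6 4 13)(3 5 10 8 7 11) = [0, 1, 9, 5, 13, 10, 4, 11, 7, 6, 8, 3, 12, 2]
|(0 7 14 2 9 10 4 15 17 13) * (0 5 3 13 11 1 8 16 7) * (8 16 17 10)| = |(1 16 7 14 2 9 8 17 11)(3 13 5)(4 15 10)| = 9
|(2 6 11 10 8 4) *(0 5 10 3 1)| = 10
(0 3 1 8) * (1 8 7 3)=[1, 7, 2, 8, 4, 5, 6, 3, 0]=(0 1 7 3 8)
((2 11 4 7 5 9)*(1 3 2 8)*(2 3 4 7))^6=(1 9 7 2)(4 8 5 11)=[0, 9, 1, 3, 8, 11, 6, 2, 5, 7, 10, 4]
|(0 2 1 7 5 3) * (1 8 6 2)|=|(0 1 7 5 3)(2 8 6)|=15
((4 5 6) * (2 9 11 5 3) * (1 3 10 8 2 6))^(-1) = (1 5 11 9 2 8 10 4 6 3) = [0, 5, 8, 1, 6, 11, 3, 7, 10, 2, 4, 9]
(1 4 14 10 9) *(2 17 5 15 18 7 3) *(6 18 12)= (1 4 14 10 9)(2 17 5 15 12 6 18 7 3)= [0, 4, 17, 2, 14, 15, 18, 3, 8, 1, 9, 11, 6, 13, 10, 12, 16, 5, 7]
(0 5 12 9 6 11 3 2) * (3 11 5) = (0 3 2)(5 12 9 6) = [3, 1, 0, 2, 4, 12, 5, 7, 8, 6, 10, 11, 9]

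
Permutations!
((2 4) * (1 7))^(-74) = [0, 1, 2, 3, 4, 5, 6, 7] = (7)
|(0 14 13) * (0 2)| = |(0 14 13 2)| = 4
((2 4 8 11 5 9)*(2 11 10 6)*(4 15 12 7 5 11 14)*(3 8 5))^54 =(2 10 3 12)(4 9)(5 14)(6 8 7 15) =[0, 1, 10, 12, 9, 14, 8, 15, 7, 4, 3, 11, 2, 13, 5, 6]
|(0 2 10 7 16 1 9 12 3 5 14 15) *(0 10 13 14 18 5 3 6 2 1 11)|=|(0 1 9 12 6 2 13 14 15 10 7 16 11)(5 18)|=26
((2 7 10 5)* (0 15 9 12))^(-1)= (0 12 9 15)(2 5 10 7)= [12, 1, 5, 3, 4, 10, 6, 2, 8, 15, 7, 11, 9, 13, 14, 0]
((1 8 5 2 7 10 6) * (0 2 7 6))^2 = [6, 5, 1, 3, 4, 10, 8, 0, 7, 9, 2] = (0 6 8 7)(1 5 10 2)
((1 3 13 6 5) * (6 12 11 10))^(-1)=(1 5 6 10 11 12 13 3)=[0, 5, 2, 1, 4, 6, 10, 7, 8, 9, 11, 12, 13, 3]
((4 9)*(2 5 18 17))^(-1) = (2 17 18 5)(4 9) = [0, 1, 17, 3, 9, 2, 6, 7, 8, 4, 10, 11, 12, 13, 14, 15, 16, 18, 5]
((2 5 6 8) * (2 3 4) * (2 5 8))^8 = (2 3 5)(4 6 8) = [0, 1, 3, 5, 6, 2, 8, 7, 4]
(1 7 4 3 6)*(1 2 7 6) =[0, 6, 7, 1, 3, 5, 2, 4] =(1 6 2 7 4 3)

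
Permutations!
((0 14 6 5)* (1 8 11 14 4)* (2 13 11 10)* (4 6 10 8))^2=[5, 1, 11, 3, 4, 6, 0, 7, 8, 9, 13, 10, 12, 14, 2]=(0 5 6)(2 11 10 13 14)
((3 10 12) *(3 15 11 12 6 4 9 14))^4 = (3 9 6)(4 10 14)(11 12 15) = [0, 1, 2, 9, 10, 5, 3, 7, 8, 6, 14, 12, 15, 13, 4, 11]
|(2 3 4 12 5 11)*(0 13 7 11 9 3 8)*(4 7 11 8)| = 11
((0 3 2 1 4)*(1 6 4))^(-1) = (0 4 6 2 3) = [4, 1, 3, 0, 6, 5, 2]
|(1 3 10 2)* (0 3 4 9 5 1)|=|(0 3 10 2)(1 4 9 5)|=4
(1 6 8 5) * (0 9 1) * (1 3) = [9, 6, 2, 1, 4, 0, 8, 7, 5, 3] = (0 9 3 1 6 8 5)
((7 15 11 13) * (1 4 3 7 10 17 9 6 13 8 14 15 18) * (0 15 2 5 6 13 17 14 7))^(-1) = (0 3 4 1 18 7 8 11 15)(2 14 10 13 9 17 6 5) = [3, 18, 14, 4, 1, 2, 5, 8, 11, 17, 13, 15, 12, 9, 10, 0, 16, 6, 7]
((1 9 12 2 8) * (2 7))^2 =[0, 12, 1, 3, 4, 5, 6, 8, 9, 7, 10, 11, 2] =(1 12 2)(7 8 9)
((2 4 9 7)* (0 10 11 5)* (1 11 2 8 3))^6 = (0 8 10 3 2 1 4 11 9 5 7) = [8, 4, 1, 2, 11, 7, 6, 0, 10, 5, 3, 9]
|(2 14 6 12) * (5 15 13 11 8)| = |(2 14 6 12)(5 15 13 11 8)| = 20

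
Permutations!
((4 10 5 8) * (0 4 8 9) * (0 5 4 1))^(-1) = [1, 0, 2, 3, 10, 9, 6, 7, 8, 5, 4] = (0 1)(4 10)(5 9)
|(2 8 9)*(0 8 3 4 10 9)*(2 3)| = 4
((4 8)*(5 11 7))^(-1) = (4 8)(5 7 11) = [0, 1, 2, 3, 8, 7, 6, 11, 4, 9, 10, 5]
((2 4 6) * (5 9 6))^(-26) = (2 6 9 5 4) = [0, 1, 6, 3, 2, 4, 9, 7, 8, 5]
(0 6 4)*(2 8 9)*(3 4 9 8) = (0 6 9 2 3 4) = [6, 1, 3, 4, 0, 5, 9, 7, 8, 2]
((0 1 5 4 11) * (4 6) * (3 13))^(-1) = (0 11 4 6 5 1)(3 13) = [11, 0, 2, 13, 6, 1, 5, 7, 8, 9, 10, 4, 12, 3]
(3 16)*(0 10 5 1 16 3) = [10, 16, 2, 3, 4, 1, 6, 7, 8, 9, 5, 11, 12, 13, 14, 15, 0] = (0 10 5 1 16)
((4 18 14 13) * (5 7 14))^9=(4 7)(5 13)(14 18)=[0, 1, 2, 3, 7, 13, 6, 4, 8, 9, 10, 11, 12, 5, 18, 15, 16, 17, 14]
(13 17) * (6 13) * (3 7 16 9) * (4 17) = [0, 1, 2, 7, 17, 5, 13, 16, 8, 3, 10, 11, 12, 4, 14, 15, 9, 6] = (3 7 16 9)(4 17 6 13)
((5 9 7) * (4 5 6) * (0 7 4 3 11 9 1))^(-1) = [1, 5, 2, 6, 9, 4, 7, 0, 8, 11, 10, 3] = (0 1 5 4 9 11 3 6 7)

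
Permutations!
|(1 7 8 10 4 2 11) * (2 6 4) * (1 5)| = 14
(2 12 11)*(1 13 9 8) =(1 13 9 8)(2 12 11) =[0, 13, 12, 3, 4, 5, 6, 7, 1, 8, 10, 2, 11, 9]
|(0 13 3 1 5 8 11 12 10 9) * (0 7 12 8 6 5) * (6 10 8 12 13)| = 9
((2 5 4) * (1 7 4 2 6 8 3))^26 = (1 4 8)(3 7 6) = [0, 4, 2, 7, 8, 5, 3, 6, 1]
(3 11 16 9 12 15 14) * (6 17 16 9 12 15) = (3 11 9 15 14)(6 17 16 12) = [0, 1, 2, 11, 4, 5, 17, 7, 8, 15, 10, 9, 6, 13, 3, 14, 12, 16]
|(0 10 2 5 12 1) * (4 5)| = 7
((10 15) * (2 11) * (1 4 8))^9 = (2 11)(10 15) = [0, 1, 11, 3, 4, 5, 6, 7, 8, 9, 15, 2, 12, 13, 14, 10]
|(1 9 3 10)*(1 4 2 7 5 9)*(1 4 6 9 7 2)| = 4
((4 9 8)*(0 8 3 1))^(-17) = (0 8 4 9 3 1) = [8, 0, 2, 1, 9, 5, 6, 7, 4, 3]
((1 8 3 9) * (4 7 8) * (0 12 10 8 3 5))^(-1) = [5, 9, 2, 7, 1, 8, 6, 4, 10, 3, 12, 11, 0] = (0 5 8 10 12)(1 9 3 7 4)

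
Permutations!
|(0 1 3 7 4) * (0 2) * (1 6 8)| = |(0 6 8 1 3 7 4 2)| = 8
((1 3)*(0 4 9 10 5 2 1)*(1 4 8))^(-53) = [3, 8, 9, 1, 10, 4, 6, 7, 0, 5, 2] = (0 3 1 8)(2 9 5 4 10)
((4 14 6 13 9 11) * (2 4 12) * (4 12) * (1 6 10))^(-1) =(1 10 14 4 11 9 13 6)(2 12) =[0, 10, 12, 3, 11, 5, 1, 7, 8, 13, 14, 9, 2, 6, 4]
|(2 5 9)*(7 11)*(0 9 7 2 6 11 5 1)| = 6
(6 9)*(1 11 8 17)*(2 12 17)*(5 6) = (1 11 8 2 12 17)(5 6 9) = [0, 11, 12, 3, 4, 6, 9, 7, 2, 5, 10, 8, 17, 13, 14, 15, 16, 1]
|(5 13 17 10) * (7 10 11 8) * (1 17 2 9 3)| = |(1 17 11 8 7 10 5 13 2 9 3)| = 11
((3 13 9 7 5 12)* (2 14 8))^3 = (14)(3 7)(5 13)(9 12) = [0, 1, 2, 7, 4, 13, 6, 3, 8, 12, 10, 11, 9, 5, 14]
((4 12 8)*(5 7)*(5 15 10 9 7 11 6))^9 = (7 15 10 9) = [0, 1, 2, 3, 4, 5, 6, 15, 8, 7, 9, 11, 12, 13, 14, 10]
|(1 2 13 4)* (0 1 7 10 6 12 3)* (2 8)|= |(0 1 8 2 13 4 7 10 6 12 3)|= 11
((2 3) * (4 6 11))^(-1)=(2 3)(4 11 6)=[0, 1, 3, 2, 11, 5, 4, 7, 8, 9, 10, 6]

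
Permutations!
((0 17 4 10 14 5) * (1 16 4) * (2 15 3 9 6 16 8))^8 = (0 6 1 4 2 14 3)(5 9 17 16 8 10 15) = [6, 4, 14, 0, 2, 9, 1, 7, 10, 17, 15, 11, 12, 13, 3, 5, 8, 16]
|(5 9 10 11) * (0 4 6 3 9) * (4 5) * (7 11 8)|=|(0 5)(3 9 10 8 7 11 4 6)|=8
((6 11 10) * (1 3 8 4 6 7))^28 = (1 6)(3 11)(4 7)(8 10) = [0, 6, 2, 11, 7, 5, 1, 4, 10, 9, 8, 3]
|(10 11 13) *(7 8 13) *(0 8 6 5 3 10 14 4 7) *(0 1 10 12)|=|(0 8 13 14 4 7 6 5 3 12)(1 10 11)|=30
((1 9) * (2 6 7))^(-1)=(1 9)(2 7 6)=[0, 9, 7, 3, 4, 5, 2, 6, 8, 1]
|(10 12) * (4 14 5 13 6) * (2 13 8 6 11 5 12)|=|(2 13 11 5 8 6 4 14 12 10)|=10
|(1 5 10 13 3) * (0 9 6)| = |(0 9 6)(1 5 10 13 3)| = 15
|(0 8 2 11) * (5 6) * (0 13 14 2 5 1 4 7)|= |(0 8 5 6 1 4 7)(2 11 13 14)|= 28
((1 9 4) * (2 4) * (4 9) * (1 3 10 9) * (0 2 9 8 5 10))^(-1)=[3, 2, 0, 4, 1, 8, 6, 7, 10, 9, 5]=(0 3 4 1 2)(5 8 10)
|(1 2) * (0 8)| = 2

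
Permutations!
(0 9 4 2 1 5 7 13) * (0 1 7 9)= [0, 5, 7, 3, 2, 9, 6, 13, 8, 4, 10, 11, 12, 1]= (1 5 9 4 2 7 13)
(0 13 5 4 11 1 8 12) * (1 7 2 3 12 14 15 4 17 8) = [13, 1, 3, 12, 11, 17, 6, 2, 14, 9, 10, 7, 0, 5, 15, 4, 16, 8] = (0 13 5 17 8 14 15 4 11 7 2 3 12)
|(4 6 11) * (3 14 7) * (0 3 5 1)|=|(0 3 14 7 5 1)(4 6 11)|=6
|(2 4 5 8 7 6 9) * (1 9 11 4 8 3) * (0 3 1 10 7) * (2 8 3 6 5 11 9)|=|(0 6 9 8)(1 2 3 10 7 5)(4 11)|=12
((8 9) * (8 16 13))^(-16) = (16) = [0, 1, 2, 3, 4, 5, 6, 7, 8, 9, 10, 11, 12, 13, 14, 15, 16]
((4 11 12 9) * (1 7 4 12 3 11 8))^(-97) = (1 8 4 7)(3 11)(9 12) = [0, 8, 2, 11, 7, 5, 6, 1, 4, 12, 10, 3, 9]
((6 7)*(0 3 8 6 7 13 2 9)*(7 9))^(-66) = (0 7 13 8)(2 6 3 9) = [7, 1, 6, 9, 4, 5, 3, 13, 0, 2, 10, 11, 12, 8]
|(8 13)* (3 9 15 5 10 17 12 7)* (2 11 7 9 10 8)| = |(2 11 7 3 10 17 12 9 15 5 8 13)| = 12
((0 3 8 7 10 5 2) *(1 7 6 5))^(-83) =(0 3 8 6 5 2)(1 7 10) =[3, 7, 0, 8, 4, 2, 5, 10, 6, 9, 1]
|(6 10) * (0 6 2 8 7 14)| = 7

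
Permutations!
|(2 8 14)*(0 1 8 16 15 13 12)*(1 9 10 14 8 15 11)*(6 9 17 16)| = 40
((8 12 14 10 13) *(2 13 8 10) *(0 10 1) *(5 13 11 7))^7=(0 7 12 1 11 8 13 2 10 5 14)=[7, 11, 10, 3, 4, 14, 6, 12, 13, 9, 5, 8, 1, 2, 0]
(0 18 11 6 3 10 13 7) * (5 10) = [18, 1, 2, 5, 4, 10, 3, 0, 8, 9, 13, 6, 12, 7, 14, 15, 16, 17, 11] = (0 18 11 6 3 5 10 13 7)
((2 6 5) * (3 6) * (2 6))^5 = (2 3)(5 6) = [0, 1, 3, 2, 4, 6, 5]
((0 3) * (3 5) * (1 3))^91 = (0 3 1 5) = [3, 5, 2, 1, 4, 0]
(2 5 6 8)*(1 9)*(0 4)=(0 4)(1 9)(2 5 6 8)=[4, 9, 5, 3, 0, 6, 8, 7, 2, 1]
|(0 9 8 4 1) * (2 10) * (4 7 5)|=|(0 9 8 7 5 4 1)(2 10)|=14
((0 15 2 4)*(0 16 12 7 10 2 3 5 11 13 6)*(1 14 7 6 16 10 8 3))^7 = (0 5 15 11 1 13 14 16 7 12 8 6 3)(2 4 10) = [5, 13, 4, 0, 10, 15, 3, 12, 6, 9, 2, 1, 8, 14, 16, 11, 7]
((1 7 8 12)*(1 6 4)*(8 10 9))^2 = (1 10 8 6)(4 7 9 12) = [0, 10, 2, 3, 7, 5, 1, 9, 6, 12, 8, 11, 4]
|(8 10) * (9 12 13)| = 6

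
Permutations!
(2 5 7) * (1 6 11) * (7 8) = (1 6 11)(2 5 8 7) = [0, 6, 5, 3, 4, 8, 11, 2, 7, 9, 10, 1]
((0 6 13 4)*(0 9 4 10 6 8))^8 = [0, 1, 2, 3, 4, 5, 10, 7, 8, 9, 13, 11, 12, 6] = (6 10 13)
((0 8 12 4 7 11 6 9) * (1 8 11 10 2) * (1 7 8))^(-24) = (12) = [0, 1, 2, 3, 4, 5, 6, 7, 8, 9, 10, 11, 12]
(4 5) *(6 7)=(4 5)(6 7)=[0, 1, 2, 3, 5, 4, 7, 6]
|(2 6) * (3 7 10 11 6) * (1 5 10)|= |(1 5 10 11 6 2 3 7)|= 8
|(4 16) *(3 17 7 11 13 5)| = |(3 17 7 11 13 5)(4 16)| = 6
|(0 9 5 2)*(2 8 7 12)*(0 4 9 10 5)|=9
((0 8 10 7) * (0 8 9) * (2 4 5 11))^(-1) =(0 9)(2 11 5 4)(7 10 8) =[9, 1, 11, 3, 2, 4, 6, 10, 7, 0, 8, 5]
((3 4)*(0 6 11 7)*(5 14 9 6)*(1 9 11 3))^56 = (0 5 14 11 7)(1 9 6 3 4) = [5, 9, 2, 4, 1, 14, 3, 0, 8, 6, 10, 7, 12, 13, 11]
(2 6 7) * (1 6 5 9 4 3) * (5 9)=(1 6 7 2 9 4 3)=[0, 6, 9, 1, 3, 5, 7, 2, 8, 4]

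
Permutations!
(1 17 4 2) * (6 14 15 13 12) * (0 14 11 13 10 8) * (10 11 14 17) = (0 17 4 2 1 10 8)(6 14 15 11 13 12) = [17, 10, 1, 3, 2, 5, 14, 7, 0, 9, 8, 13, 6, 12, 15, 11, 16, 4]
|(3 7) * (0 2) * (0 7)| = 4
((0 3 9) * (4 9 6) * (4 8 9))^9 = (0 9 8 6 3) = [9, 1, 2, 0, 4, 5, 3, 7, 6, 8]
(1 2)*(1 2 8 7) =(1 8 7) =[0, 8, 2, 3, 4, 5, 6, 1, 7]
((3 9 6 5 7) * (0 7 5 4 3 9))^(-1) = [3, 1, 2, 4, 6, 5, 9, 0, 8, 7] = (0 3 4 6 9 7)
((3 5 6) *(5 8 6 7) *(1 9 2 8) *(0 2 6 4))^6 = (0 8)(1 6)(2 4)(3 9) = [8, 6, 4, 9, 2, 5, 1, 7, 0, 3]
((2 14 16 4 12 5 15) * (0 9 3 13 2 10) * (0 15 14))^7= (0 3 2 9 13)(4 5 16 12 14)(10 15)= [3, 1, 9, 2, 5, 16, 6, 7, 8, 13, 15, 11, 14, 0, 4, 10, 12]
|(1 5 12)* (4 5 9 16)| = |(1 9 16 4 5 12)| = 6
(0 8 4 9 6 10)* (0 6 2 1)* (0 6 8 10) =(0 10 8 4 9 2 1 6) =[10, 6, 1, 3, 9, 5, 0, 7, 4, 2, 8]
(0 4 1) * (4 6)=(0 6 4 1)=[6, 0, 2, 3, 1, 5, 4]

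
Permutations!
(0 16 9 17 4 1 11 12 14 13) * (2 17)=(0 16 9 2 17 4 1 11 12 14 13)=[16, 11, 17, 3, 1, 5, 6, 7, 8, 2, 10, 12, 14, 0, 13, 15, 9, 4]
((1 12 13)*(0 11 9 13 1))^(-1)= (0 13 9 11)(1 12)= [13, 12, 2, 3, 4, 5, 6, 7, 8, 11, 10, 0, 1, 9]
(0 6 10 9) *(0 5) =(0 6 10 9 5) =[6, 1, 2, 3, 4, 0, 10, 7, 8, 5, 9]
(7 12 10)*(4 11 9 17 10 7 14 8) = [0, 1, 2, 3, 11, 5, 6, 12, 4, 17, 14, 9, 7, 13, 8, 15, 16, 10] = (4 11 9 17 10 14 8)(7 12)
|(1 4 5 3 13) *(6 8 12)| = 15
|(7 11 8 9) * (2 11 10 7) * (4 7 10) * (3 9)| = |(2 11 8 3 9)(4 7)| = 10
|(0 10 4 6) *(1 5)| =|(0 10 4 6)(1 5)| =4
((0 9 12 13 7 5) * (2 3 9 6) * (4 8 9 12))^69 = (0 13 2 5 12 6 7 3) = [13, 1, 5, 0, 4, 12, 7, 3, 8, 9, 10, 11, 6, 2]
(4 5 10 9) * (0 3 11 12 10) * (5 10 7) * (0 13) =(0 3 11 12 7 5 13)(4 10 9) =[3, 1, 2, 11, 10, 13, 6, 5, 8, 4, 9, 12, 7, 0]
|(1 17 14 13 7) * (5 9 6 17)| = 8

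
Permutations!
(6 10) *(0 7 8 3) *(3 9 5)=[7, 1, 2, 0, 4, 3, 10, 8, 9, 5, 6]=(0 7 8 9 5 3)(6 10)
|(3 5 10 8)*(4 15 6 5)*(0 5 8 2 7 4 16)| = |(0 5 10 2 7 4 15 6 8 3 16)| = 11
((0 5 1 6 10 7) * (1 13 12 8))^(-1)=(0 7 10 6 1 8 12 13 5)=[7, 8, 2, 3, 4, 0, 1, 10, 12, 9, 6, 11, 13, 5]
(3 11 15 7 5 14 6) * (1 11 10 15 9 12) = (1 11 9 12)(3 10 15 7 5 14 6) = [0, 11, 2, 10, 4, 14, 3, 5, 8, 12, 15, 9, 1, 13, 6, 7]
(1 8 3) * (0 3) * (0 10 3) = (1 8 10 3) = [0, 8, 2, 1, 4, 5, 6, 7, 10, 9, 3]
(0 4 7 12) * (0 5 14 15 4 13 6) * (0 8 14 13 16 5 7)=(0 16 5 13 6 8 14 15 4)(7 12)=[16, 1, 2, 3, 0, 13, 8, 12, 14, 9, 10, 11, 7, 6, 15, 4, 5]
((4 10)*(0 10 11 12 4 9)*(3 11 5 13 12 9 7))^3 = (0 3)(4 12 13 5)(7 9)(10 11) = [3, 1, 2, 0, 12, 4, 6, 9, 8, 7, 11, 10, 13, 5]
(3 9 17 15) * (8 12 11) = (3 9 17 15)(8 12 11) = [0, 1, 2, 9, 4, 5, 6, 7, 12, 17, 10, 8, 11, 13, 14, 3, 16, 15]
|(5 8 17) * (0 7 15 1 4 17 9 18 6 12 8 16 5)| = 30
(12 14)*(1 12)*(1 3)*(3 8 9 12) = (1 3)(8 9 12 14) = [0, 3, 2, 1, 4, 5, 6, 7, 9, 12, 10, 11, 14, 13, 8]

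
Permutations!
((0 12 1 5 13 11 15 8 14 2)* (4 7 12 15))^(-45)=[0, 4, 2, 3, 5, 7, 6, 13, 8, 9, 10, 1, 11, 12, 14, 15]=(15)(1 4 5 7 13 12 11)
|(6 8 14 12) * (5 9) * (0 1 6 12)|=|(0 1 6 8 14)(5 9)|=10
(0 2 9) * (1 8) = (0 2 9)(1 8) = [2, 8, 9, 3, 4, 5, 6, 7, 1, 0]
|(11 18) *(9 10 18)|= 4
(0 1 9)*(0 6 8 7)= (0 1 9 6 8 7)= [1, 9, 2, 3, 4, 5, 8, 0, 7, 6]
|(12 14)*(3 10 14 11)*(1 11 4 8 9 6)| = |(1 11 3 10 14 12 4 8 9 6)| = 10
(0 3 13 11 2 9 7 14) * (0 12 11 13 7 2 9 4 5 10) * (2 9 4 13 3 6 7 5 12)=(0 6 7 14 2 13 3 5 10)(4 12 11)=[6, 1, 13, 5, 12, 10, 7, 14, 8, 9, 0, 4, 11, 3, 2]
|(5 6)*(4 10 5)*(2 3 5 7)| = |(2 3 5 6 4 10 7)| = 7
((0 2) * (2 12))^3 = [0, 1, 2, 3, 4, 5, 6, 7, 8, 9, 10, 11, 12] = (12)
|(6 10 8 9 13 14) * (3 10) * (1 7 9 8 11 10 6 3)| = 14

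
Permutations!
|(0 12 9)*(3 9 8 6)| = 6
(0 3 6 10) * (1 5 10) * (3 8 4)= (0 8 4 3 6 1 5 10)= [8, 5, 2, 6, 3, 10, 1, 7, 4, 9, 0]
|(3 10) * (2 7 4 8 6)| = |(2 7 4 8 6)(3 10)| = 10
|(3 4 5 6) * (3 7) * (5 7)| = |(3 4 7)(5 6)| = 6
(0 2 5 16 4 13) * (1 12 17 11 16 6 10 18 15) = [2, 12, 5, 3, 13, 6, 10, 7, 8, 9, 18, 16, 17, 0, 14, 1, 4, 11, 15] = (0 2 5 6 10 18 15 1 12 17 11 16 4 13)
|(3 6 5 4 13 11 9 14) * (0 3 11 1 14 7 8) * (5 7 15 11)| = |(0 3 6 7 8)(1 14 5 4 13)(9 15 11)| = 15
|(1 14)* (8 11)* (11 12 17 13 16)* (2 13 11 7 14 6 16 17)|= |(1 6 16 7 14)(2 13 17 11 8 12)|= 30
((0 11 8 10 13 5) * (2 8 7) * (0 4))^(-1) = (0 4 5 13 10 8 2 7 11) = [4, 1, 7, 3, 5, 13, 6, 11, 2, 9, 8, 0, 12, 10]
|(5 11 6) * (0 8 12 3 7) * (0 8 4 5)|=|(0 4 5 11 6)(3 7 8 12)|=20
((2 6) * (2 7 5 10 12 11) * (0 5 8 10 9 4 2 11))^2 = (0 9 2 7 10)(4 6 8 12 5) = [9, 1, 7, 3, 6, 4, 8, 10, 12, 2, 0, 11, 5]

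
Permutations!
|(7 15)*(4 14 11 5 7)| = 6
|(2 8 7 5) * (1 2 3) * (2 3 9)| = |(1 3)(2 8 7 5 9)| = 10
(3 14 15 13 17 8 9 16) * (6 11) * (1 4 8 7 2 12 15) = [0, 4, 12, 14, 8, 5, 11, 2, 9, 16, 10, 6, 15, 17, 1, 13, 3, 7] = (1 4 8 9 16 3 14)(2 12 15 13 17 7)(6 11)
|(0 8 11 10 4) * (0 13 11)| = |(0 8)(4 13 11 10)| = 4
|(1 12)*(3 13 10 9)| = |(1 12)(3 13 10 9)| = 4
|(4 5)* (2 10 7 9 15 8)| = 6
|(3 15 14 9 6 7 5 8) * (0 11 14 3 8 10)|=|(0 11 14 9 6 7 5 10)(3 15)|=8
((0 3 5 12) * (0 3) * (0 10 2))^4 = (0 10 2)(3 5 12) = [10, 1, 0, 5, 4, 12, 6, 7, 8, 9, 2, 11, 3]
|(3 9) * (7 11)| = 2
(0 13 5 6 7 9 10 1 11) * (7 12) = (0 13 5 6 12 7 9 10 1 11) = [13, 11, 2, 3, 4, 6, 12, 9, 8, 10, 1, 0, 7, 5]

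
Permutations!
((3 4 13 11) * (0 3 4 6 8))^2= [6, 1, 2, 8, 11, 5, 0, 7, 3, 9, 10, 13, 12, 4]= (0 6)(3 8)(4 11 13)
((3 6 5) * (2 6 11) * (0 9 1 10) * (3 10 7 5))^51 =(0 7)(1 10)(2 11 3 6)(5 9) =[7, 10, 11, 6, 4, 9, 2, 0, 8, 5, 1, 3]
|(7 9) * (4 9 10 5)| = |(4 9 7 10 5)| = 5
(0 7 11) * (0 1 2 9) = (0 7 11 1 2 9) = [7, 2, 9, 3, 4, 5, 6, 11, 8, 0, 10, 1]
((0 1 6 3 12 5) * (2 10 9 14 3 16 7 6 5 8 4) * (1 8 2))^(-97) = (0 1 8 5 4)(2 12 3 14 9 10)(6 7 16) = [1, 8, 12, 14, 0, 4, 7, 16, 5, 10, 2, 11, 3, 13, 9, 15, 6]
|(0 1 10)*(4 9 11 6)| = |(0 1 10)(4 9 11 6)| = 12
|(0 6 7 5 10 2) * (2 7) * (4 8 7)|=15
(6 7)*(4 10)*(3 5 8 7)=(3 5 8 7 6)(4 10)=[0, 1, 2, 5, 10, 8, 3, 6, 7, 9, 4]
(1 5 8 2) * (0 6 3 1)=(0 6 3 1 5 8 2)=[6, 5, 0, 1, 4, 8, 3, 7, 2]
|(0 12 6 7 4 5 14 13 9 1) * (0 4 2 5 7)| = 24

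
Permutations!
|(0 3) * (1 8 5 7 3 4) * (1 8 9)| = |(0 4 8 5 7 3)(1 9)| = 6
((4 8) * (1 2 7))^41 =(1 7 2)(4 8) =[0, 7, 1, 3, 8, 5, 6, 2, 4]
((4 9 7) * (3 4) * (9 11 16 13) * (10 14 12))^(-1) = (3 7 9 13 16 11 4)(10 12 14) = [0, 1, 2, 7, 3, 5, 6, 9, 8, 13, 12, 4, 14, 16, 10, 15, 11]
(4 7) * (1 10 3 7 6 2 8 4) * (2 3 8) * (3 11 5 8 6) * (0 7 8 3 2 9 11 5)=(0 7 1 10 6 5 3 8 4 2 9 11)=[7, 10, 9, 8, 2, 3, 5, 1, 4, 11, 6, 0]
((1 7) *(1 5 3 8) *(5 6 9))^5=(1 3 9 7 8 5 6)=[0, 3, 2, 9, 4, 6, 1, 8, 5, 7]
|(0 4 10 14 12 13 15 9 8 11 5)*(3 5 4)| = 9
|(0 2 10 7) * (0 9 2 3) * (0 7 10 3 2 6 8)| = |(10)(0 2 3 7 9 6 8)| = 7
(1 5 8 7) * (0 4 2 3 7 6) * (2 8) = [4, 5, 3, 7, 8, 2, 0, 1, 6] = (0 4 8 6)(1 5 2 3 7)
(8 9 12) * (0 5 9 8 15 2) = (0 5 9 12 15 2) = [5, 1, 0, 3, 4, 9, 6, 7, 8, 12, 10, 11, 15, 13, 14, 2]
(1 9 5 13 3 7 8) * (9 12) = (1 12 9 5 13 3 7 8) = [0, 12, 2, 7, 4, 13, 6, 8, 1, 5, 10, 11, 9, 3]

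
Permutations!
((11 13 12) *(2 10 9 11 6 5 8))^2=(2 9 13 6 8 10 11 12 5)=[0, 1, 9, 3, 4, 2, 8, 7, 10, 13, 11, 12, 5, 6]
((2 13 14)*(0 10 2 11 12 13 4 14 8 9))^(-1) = (0 9 8 13 12 11 14 4 2 10) = [9, 1, 10, 3, 2, 5, 6, 7, 13, 8, 0, 14, 11, 12, 4]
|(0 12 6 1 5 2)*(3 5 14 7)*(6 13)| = |(0 12 13 6 1 14 7 3 5 2)| = 10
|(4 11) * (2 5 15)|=6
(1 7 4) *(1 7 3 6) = (1 3 6)(4 7) = [0, 3, 2, 6, 7, 5, 1, 4]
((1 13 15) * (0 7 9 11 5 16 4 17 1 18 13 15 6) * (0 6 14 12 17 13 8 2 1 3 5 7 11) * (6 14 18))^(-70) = (18)(0 7)(9 11) = [7, 1, 2, 3, 4, 5, 6, 0, 8, 11, 10, 9, 12, 13, 14, 15, 16, 17, 18]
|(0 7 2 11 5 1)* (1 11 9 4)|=6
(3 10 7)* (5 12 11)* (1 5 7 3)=(1 5 12 11 7)(3 10)=[0, 5, 2, 10, 4, 12, 6, 1, 8, 9, 3, 7, 11]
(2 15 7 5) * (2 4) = (2 15 7 5 4) = [0, 1, 15, 3, 2, 4, 6, 5, 8, 9, 10, 11, 12, 13, 14, 7]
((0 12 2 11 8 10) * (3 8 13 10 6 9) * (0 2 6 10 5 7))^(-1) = (0 7 5 13 11 2 10 8 3 9 6 12) = [7, 1, 10, 9, 4, 13, 12, 5, 3, 6, 8, 2, 0, 11]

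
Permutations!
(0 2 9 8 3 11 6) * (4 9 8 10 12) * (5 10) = [2, 1, 8, 11, 9, 10, 0, 7, 3, 5, 12, 6, 4] = (0 2 8 3 11 6)(4 9 5 10 12)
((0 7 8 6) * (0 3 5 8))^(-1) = (0 7)(3 6 8 5) = [7, 1, 2, 6, 4, 3, 8, 0, 5]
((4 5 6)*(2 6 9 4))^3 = (9)(2 6) = [0, 1, 6, 3, 4, 5, 2, 7, 8, 9]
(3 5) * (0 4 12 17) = [4, 1, 2, 5, 12, 3, 6, 7, 8, 9, 10, 11, 17, 13, 14, 15, 16, 0] = (0 4 12 17)(3 5)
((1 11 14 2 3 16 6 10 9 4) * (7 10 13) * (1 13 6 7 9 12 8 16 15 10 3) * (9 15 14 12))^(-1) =[0, 2, 14, 7, 9, 5, 6, 16, 12, 10, 15, 1, 11, 4, 3, 13, 8] =(1 2 14 3 7 16 8 12 11)(4 9 10 15 13)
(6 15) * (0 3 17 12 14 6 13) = [3, 1, 2, 17, 4, 5, 15, 7, 8, 9, 10, 11, 14, 0, 6, 13, 16, 12] = (0 3 17 12 14 6 15 13)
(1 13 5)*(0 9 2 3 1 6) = (0 9 2 3 1 13 5 6) = [9, 13, 3, 1, 4, 6, 0, 7, 8, 2, 10, 11, 12, 5]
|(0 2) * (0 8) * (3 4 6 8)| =6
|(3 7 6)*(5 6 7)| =3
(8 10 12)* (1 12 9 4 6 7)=[0, 12, 2, 3, 6, 5, 7, 1, 10, 4, 9, 11, 8]=(1 12 8 10 9 4 6 7)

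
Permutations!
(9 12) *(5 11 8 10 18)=(5 11 8 10 18)(9 12)=[0, 1, 2, 3, 4, 11, 6, 7, 10, 12, 18, 8, 9, 13, 14, 15, 16, 17, 5]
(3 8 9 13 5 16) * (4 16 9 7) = (3 8 7 4 16)(5 9 13) = [0, 1, 2, 8, 16, 9, 6, 4, 7, 13, 10, 11, 12, 5, 14, 15, 3]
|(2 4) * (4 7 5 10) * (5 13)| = 6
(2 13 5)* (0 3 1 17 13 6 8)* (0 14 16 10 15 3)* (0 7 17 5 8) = (0 7 17 13 8 14 16 10 15 3 1 5 2 6) = [7, 5, 6, 1, 4, 2, 0, 17, 14, 9, 15, 11, 12, 8, 16, 3, 10, 13]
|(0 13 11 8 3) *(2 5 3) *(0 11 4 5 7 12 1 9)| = |(0 13 4 5 3 11 8 2 7 12 1 9)| = 12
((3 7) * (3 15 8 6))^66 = (3 7 15 8 6) = [0, 1, 2, 7, 4, 5, 3, 15, 6, 9, 10, 11, 12, 13, 14, 8]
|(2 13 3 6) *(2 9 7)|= 6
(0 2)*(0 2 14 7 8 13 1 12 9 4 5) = (0 14 7 8 13 1 12 9 4 5) = [14, 12, 2, 3, 5, 0, 6, 8, 13, 4, 10, 11, 9, 1, 7]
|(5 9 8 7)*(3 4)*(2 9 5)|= |(2 9 8 7)(3 4)|= 4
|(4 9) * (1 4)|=3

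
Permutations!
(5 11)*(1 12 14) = (1 12 14)(5 11) = [0, 12, 2, 3, 4, 11, 6, 7, 8, 9, 10, 5, 14, 13, 1]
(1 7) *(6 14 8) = (1 7)(6 14 8) = [0, 7, 2, 3, 4, 5, 14, 1, 6, 9, 10, 11, 12, 13, 8]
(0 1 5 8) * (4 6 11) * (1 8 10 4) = (0 8)(1 5 10 4 6 11) = [8, 5, 2, 3, 6, 10, 11, 7, 0, 9, 4, 1]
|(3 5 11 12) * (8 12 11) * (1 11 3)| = |(1 11 3 5 8 12)| = 6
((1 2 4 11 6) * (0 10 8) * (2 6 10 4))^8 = [10, 1, 2, 3, 8, 5, 6, 7, 11, 9, 4, 0] = (0 10 4 8 11)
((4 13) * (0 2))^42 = (13) = [0, 1, 2, 3, 4, 5, 6, 7, 8, 9, 10, 11, 12, 13]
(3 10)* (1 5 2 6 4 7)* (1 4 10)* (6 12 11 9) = [0, 5, 12, 1, 7, 2, 10, 4, 8, 6, 3, 9, 11] = (1 5 2 12 11 9 6 10 3)(4 7)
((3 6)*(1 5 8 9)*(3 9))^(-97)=(1 9 6 3 8 5)=[0, 9, 2, 8, 4, 1, 3, 7, 5, 6]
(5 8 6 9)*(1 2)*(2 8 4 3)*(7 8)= (1 7 8 6 9 5 4 3 2)= [0, 7, 1, 2, 3, 4, 9, 8, 6, 5]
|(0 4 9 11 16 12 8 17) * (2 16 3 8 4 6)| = 11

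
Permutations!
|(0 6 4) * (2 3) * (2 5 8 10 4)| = 8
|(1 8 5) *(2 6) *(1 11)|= 4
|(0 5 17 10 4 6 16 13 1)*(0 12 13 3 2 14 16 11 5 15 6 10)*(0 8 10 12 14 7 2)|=30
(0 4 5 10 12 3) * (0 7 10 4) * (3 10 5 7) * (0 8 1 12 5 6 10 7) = (0 8 1 12 7 6 10 5 4) = [8, 12, 2, 3, 0, 4, 10, 6, 1, 9, 5, 11, 7]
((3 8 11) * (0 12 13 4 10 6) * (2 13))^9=[2, 1, 4, 3, 6, 5, 12, 7, 8, 9, 0, 11, 13, 10]=(0 2 4 6 12 13 10)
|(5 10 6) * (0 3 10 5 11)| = |(0 3 10 6 11)| = 5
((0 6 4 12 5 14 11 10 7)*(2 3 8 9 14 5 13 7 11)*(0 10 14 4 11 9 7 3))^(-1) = (0 2 14 11 6)(3 13 12 4 9 10 7 8) = [2, 1, 14, 13, 9, 5, 0, 8, 3, 10, 7, 6, 4, 12, 11]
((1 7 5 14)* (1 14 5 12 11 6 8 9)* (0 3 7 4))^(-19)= (14)(0 3 7 12 11 6 8 9 1 4)= [3, 4, 2, 7, 0, 5, 8, 12, 9, 1, 10, 6, 11, 13, 14]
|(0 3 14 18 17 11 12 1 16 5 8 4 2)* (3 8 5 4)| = 12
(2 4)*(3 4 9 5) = (2 9 5 3 4) = [0, 1, 9, 4, 2, 3, 6, 7, 8, 5]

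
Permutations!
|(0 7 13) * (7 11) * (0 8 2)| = 6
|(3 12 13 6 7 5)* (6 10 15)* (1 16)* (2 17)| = |(1 16)(2 17)(3 12 13 10 15 6 7 5)| = 8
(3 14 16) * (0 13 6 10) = (0 13 6 10)(3 14 16) = [13, 1, 2, 14, 4, 5, 10, 7, 8, 9, 0, 11, 12, 6, 16, 15, 3]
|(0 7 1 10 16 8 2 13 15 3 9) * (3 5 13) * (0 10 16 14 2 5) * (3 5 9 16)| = 13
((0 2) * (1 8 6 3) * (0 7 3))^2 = (0 7 1 6 2 3 8) = [7, 6, 3, 8, 4, 5, 2, 1, 0]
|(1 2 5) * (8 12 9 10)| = |(1 2 5)(8 12 9 10)| = 12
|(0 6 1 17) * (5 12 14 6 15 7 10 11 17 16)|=|(0 15 7 10 11 17)(1 16 5 12 14 6)|=6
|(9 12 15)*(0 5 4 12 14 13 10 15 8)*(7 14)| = 30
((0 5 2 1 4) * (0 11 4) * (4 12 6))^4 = [0, 1, 2, 3, 4, 5, 6, 7, 8, 9, 10, 11, 12] = (12)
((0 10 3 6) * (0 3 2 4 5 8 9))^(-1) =(0 9 8 5 4 2 10)(3 6) =[9, 1, 10, 6, 2, 4, 3, 7, 5, 8, 0]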